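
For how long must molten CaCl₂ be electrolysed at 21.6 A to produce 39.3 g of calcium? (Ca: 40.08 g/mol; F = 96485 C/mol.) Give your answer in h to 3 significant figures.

2.43 h

n(Ca) = 39.3 / 40.08 = 0.9805 mol
Ca²⁺ + 2e⁻ → Ca, so n(e⁻) = 2 × 0.9805 = 1.961 mol
Q = 1.961 × 96485 = 1.892×10^5 C
t = Q / I = 1.892×10^5 / 21.6 = 8759 s = 2.43 h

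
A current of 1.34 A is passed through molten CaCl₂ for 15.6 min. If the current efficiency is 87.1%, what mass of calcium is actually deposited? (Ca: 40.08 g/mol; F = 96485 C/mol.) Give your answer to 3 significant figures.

0.227 g

Q = 1.34 × 936 = 1254 C
n(e⁻) = 1254 / 96485 = 0.01300 mol
Ca²⁺ + 2e⁻ → Ca, so theoretical m(Ca) = 0.006500 × 40.08 = 0.2605 g
Actual mass = 87.1% × 0.2605 = 0.227 g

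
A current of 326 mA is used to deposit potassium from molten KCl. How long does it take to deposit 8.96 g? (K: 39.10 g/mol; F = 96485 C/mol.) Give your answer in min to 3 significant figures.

1130 min

n(K) = 8.96 / 39.10 = 0.2292 mol
K⁺ + e⁻ → K, so n(e⁻) = 0.2292 mol
Q = 0.2292 × 96485 = 22110 C
t = Q / I = 22110 / 0.326 = 67820 s = 1130 min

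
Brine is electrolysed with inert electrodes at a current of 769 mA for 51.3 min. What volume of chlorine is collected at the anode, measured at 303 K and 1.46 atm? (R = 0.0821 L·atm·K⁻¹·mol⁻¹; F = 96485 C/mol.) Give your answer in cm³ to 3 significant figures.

Q = It = 0.769 × 3078 = 2367 C
Moles of electrons = 2367 / 96485 = 0.02453 mol
2Cl⁻ → Cl₂ + 2e⁻, so n(Cl₂) = 0.02453 / 2 = 0.01227 mol
V = nRT/P = 0.01227 × 0.0821 × 303 / 1.46 = 0.2091 L
= 209 cm³

209 cm³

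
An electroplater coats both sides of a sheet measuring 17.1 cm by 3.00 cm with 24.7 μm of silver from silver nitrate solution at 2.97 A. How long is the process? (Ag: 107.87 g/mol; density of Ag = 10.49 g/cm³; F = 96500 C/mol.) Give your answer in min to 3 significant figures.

13.3 min

Plated area = 2 × 17.1 × 3.00 = 102.6 cm²
Volume = 102.6 × 24.7×10⁻⁴ cm = 0.2534 cm³
m(Ag) = 0.2534 × 10.49 = 2.658 g
n(Ag) = 2.658 / 107.87 = 0.02464 mol; n(e⁻) = 0.02464 mol
Q = 0.02464 × 96500 = 2378 C
t = 2378 / 2.97 = 800.7 s = 13.3 min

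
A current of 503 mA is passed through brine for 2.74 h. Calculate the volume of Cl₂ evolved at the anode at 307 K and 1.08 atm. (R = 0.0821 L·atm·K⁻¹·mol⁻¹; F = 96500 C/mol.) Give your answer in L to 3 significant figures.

0.600 L

Charge passed = 0.503 × 9864 = 4962 C
n(e⁻) = Q/F = 4962/96500 = 0.05142 mol
2Cl⁻ → Cl₂ + 2e⁻, so n(Cl₂) = 0.05142 / 2 = 0.02571 mol
V = nRT/P = 0.02571 × 0.0821 × 307 / 1.08 = 0.6000 L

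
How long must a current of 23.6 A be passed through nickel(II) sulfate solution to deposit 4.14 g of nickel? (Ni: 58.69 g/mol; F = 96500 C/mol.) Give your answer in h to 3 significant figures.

0.160 h

n(Ni) = 4.14 / 58.69 = 0.07054 mol
Ni²⁺ + 2e⁻ → Ni, so n(e⁻) = 2 × 0.07054 = 0.1411 mol
Q = 0.1411 × 96500 = 13620 C
t = Q / I = 13620 / 23.6 = 577.1 s = 0.160 h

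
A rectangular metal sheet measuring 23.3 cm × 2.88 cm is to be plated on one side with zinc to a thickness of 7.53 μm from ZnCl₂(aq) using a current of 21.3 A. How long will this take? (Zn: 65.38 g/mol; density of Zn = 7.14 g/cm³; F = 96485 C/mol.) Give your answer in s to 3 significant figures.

50.0 s

Plated area = 23.3 × 2.88 = 67.10 cm²
Volume = 67.10 × 7.53×10⁻⁴ cm = 0.05053 cm³
m(Zn) = 0.05053 × 7.14 = 0.3608 g
n(Zn) = 0.3608 / 65.38 = 0.005519 mol; n(e⁻) = 2 × 0.005519 = 0.01104 mol
Q = 0.01104 × 96485 = 1065 C
t = 1065 / 21.3 = 50.00 s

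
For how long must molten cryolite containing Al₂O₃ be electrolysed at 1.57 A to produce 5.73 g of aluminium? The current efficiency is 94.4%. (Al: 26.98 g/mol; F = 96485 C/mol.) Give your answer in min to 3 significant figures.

n(Al) = 5.73 / 26.98 = 0.2124 mol
Al³⁺ + 3e⁻ → Al, so n(e⁻) = 3 × 0.2124 = 0.6372 mol
Q = 0.6372 × 96485 / 0.944 = 65130 C
t = Q / I = 65130 / 1.57 = 41480 s = 691 min

691 min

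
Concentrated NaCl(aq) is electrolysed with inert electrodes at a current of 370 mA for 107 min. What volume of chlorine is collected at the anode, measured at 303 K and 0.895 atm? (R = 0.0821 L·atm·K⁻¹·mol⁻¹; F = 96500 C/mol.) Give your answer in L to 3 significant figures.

Q = 0.370 A × 6420 s = 2375 C
n(e⁻) = Q/F = 2375/96500 = 0.02461 mol
2Cl⁻ → Cl₂ + 2e⁻, so n(Cl₂) = 0.02461 / 2 = 0.01231 mol
V = nRT/P = 0.01231 × 0.0821 × 303 / 0.895 = 0.3422 L

0.342 L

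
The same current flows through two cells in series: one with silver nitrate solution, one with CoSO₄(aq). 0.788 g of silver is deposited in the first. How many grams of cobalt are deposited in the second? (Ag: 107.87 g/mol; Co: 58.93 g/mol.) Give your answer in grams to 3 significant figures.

0.215 g

n(Ag) = 0.788 / 107.87 = 0.007305 mol
Ag⁺ + e⁻ → Ag, so n(e⁻) = 0.007305 mol
In series, the same 0.007305 mol of electrons flows through the second cell.
Co²⁺ + 2e⁻ → Co, so n(Co) = 0.007305 / 2 = 0.003653 mol
m(Co) = 0.003653 × 58.93 = 0.215 g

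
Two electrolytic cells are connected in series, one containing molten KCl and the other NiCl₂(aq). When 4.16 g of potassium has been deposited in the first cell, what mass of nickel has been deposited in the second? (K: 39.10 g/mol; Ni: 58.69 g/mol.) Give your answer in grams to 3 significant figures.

n(K) = 4.16 / 39.10 = 0.1064 mol
K⁺ + e⁻ → K, so n(e⁻) = 0.1064 mol
In series, the same 0.1064 mol of electrons flows through the second cell.
Ni²⁺ + 2e⁻ → Ni, so n(Ni) = 0.1064 / 2 = 0.05320 mol
m(Ni) = 0.05320 × 58.69 = 3.12 g

3.12 g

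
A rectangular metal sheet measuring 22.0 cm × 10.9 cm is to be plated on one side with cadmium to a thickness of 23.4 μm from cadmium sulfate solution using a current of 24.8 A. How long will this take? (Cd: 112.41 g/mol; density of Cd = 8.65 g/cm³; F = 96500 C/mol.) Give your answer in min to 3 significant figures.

5.60 min

Plated area = 22.0 × 10.9 = 239.8 cm²
Volume = 239.8 × 23.4×10⁻⁴ cm = 0.5611 cm³
m(Cd) = 0.5611 × 8.65 = 4.854 g
n(Cd) = 4.854 / 112.41 = 0.04318 mol; n(e⁻) = 2 × 0.04318 = 0.08636 mol
Q = 0.08636 × 96500 = 8334 C
t = 8334 / 24.8 = 336.0 s = 5.60 min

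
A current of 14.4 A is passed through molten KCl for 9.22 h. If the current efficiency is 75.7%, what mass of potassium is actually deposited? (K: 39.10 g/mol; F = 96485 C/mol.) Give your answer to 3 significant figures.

147 g

Q = 14.4 × 33192 = 4.780×10^5 C
n(e⁻) = 4.780×10^5 / 96485 = 4.954 mol
K⁺ + e⁻ → K, so theoretical m(K) = 4.954 × 39.10 = 193.7 g
Actual mass = 75.7% × 193.7 = 147 g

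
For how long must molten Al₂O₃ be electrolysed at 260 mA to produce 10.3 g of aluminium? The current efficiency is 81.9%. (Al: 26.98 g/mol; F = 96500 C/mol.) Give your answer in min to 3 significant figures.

8650 min

n(Al) = 10.3 / 26.98 = 0.3818 mol
Al³⁺ + 3e⁻ → Al, so n(e⁻) = 3 × 0.3818 = 1.145 mol
Q = 1.145 × 96500 / 0.819 = 1.349×10^5 C
t = Q / I = 1.349×10^5 / 0.260 = 5.188×10^5 s = 8650 min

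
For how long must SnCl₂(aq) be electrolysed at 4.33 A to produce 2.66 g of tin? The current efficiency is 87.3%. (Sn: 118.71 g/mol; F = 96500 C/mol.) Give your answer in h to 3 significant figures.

n(Sn) = 2.66 / 118.71 = 0.02241 mol
Sn²⁺ + 2e⁻ → Sn, so n(e⁻) = 2 × 0.02241 = 0.04482 mol
Q = 0.04482 × 96500 / 0.873 = 4954 C
t = Q / I = 4954 / 4.33 = 1144 s = 0.318 h

0.318 h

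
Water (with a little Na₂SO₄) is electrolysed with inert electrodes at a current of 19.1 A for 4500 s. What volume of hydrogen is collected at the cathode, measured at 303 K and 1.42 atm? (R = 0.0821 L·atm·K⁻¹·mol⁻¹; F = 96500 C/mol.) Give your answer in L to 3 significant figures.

7.80 L

Q = It = 19.1 × 4500 = 85950 C
Moles of electrons = 85950 / 96500 = 0.8907 mol
2H⁺ + 2e⁻ → H₂, so n(H₂) = 0.8907 / 2 = 0.4454 mol
V = nRT/P = 0.4454 × 0.0821 × 303 / 1.42 = 7.803 L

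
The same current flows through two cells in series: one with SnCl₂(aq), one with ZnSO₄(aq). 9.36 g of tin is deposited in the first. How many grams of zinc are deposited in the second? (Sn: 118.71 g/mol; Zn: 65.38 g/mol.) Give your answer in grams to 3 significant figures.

n(Sn) = 9.36 / 118.71 = 0.07885 mol
Sn²⁺ + 2e⁻ → Sn, so n(e⁻) = 2 × 0.07885 = 0.1577 mol
The cells are in series, so the same charge (and hence the same n(e⁻) = 0.1577 mol) passes through both.
Zn²⁺ + 2e⁻ → Zn, so n(Zn) = 0.1577 / 2 = 0.07885 mol
m(Zn) = 0.07885 × 65.38 = 5.16 g

5.16 g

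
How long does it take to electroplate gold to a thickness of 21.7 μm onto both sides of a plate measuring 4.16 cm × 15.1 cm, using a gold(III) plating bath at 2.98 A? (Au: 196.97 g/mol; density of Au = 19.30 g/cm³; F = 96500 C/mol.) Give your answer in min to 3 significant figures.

Plated area = 2 × 4.16 × 15.1 = 125.6 cm²
Volume = 125.6 × 21.7×10⁻⁴ cm = 0.2726 cm³
m(Au) = 0.2726 × 19.30 = 5.261 g
n(Au) = 5.261 / 196.97 = 0.02671 mol; n(e⁻) = 3 × 0.02671 = 0.08013 mol
Q = 0.08013 × 96500 = 7733 C
t = 7733 / 2.98 = 2595 s = 43.3 min

43.3 min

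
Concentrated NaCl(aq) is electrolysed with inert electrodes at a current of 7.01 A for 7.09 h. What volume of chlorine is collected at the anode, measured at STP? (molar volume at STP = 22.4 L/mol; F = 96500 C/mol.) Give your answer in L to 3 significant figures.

20.8 L

Charge passed = 7.01 × 25524 = 1.789×10^5 C
n(e⁻) = Q/F = 1.789×10^5/96500 = 1.854 mol
2Cl⁻ → Cl₂ + 2e⁻, so n(Cl₂) = 1.854 / 2 = 0.9270 mol
V = 0.9270 × 22.4 = 20.76 L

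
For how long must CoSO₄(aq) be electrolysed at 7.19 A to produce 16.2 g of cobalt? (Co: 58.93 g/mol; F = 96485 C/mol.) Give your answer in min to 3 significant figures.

123 min

n(Co) = 16.2 / 58.93 = 0.2749 mol
Co²⁺ + 2e⁻ → Co, so n(e⁻) = 2 × 0.2749 = 0.5498 mol
Q = 0.5498 × 96485 = 53050 C
t = Q / I = 53050 / 7.19 = 7378 s = 123 min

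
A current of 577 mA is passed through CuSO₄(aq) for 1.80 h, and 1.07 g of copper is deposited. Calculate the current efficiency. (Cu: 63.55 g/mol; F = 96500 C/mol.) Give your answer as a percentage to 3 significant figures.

86.9%

Q = 0.577 × 6480 = 3739 C
n(e⁻) = 3739 / 96500 = 0.03875 mol
Cu²⁺ + 2e⁻ → Cu, so theoretical n(Cu) = 0.01938 mol → 1.232 g
Efficiency = 1.07 / 1.232 = 0.8685 = 86.9%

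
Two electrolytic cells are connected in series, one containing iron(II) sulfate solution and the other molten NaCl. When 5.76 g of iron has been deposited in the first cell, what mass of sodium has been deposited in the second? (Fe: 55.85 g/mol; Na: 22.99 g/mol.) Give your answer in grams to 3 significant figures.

4.74 g

n(Fe) = 5.76 / 55.85 = 0.1031 mol
Fe²⁺ + 2e⁻ → Fe, so n(e⁻) = 2 × 0.1031 = 0.2062 mol
The cells are in series, so the same charge (and hence the same n(e⁻) = 0.2062 mol) passes through both.
Na⁺ + e⁻ → Na, so n(Na) = 0.2062 mol
m(Na) = 0.2062 × 22.99 = 4.74 g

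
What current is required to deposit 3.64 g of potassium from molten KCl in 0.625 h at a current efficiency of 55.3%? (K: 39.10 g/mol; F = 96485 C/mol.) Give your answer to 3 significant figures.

n(K) = 3.64 / 39.10 = 0.09309 mol
K⁺ + e⁻ → K, so n(e⁻) = 0.09309 mol
Q = 0.09309 × 96485 / 0.553 = 16240 C
I = Q / t = 16240 / 2250 s = 7.22 A

7.22 A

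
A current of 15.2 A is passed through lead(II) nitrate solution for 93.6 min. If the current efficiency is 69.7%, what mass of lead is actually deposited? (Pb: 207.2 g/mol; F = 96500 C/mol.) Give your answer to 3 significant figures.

Q = 15.2 × 5616 = 85360 C
n(e⁻) = 85360 / 96500 = 0.8846 mol
Pb²⁺ + 2e⁻ → Pb, so theoretical m(Pb) = 0.4423 × 207.2 = 91.64 g
Actual mass = 69.7% × 91.64 = 63.9 g

63.9 g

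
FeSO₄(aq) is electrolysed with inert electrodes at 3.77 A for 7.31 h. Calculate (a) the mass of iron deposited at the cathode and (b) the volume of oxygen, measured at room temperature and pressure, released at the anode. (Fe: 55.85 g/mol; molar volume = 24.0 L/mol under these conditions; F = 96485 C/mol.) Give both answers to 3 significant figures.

Q = 3.77 × 26316 = 99210 C; n(e⁻) = 99210 / 96485 = 1.028 mol
Cathode: Fe²⁺ + 2e⁻ → Fe → n(Fe) = 1.028/2 = 0.5140 mol → 28.7 g
Anode: 2H₂O → O₂ + 4H⁺ + 4e⁻ → n(O₂) = 1.028/4 = 0.2570 mol → 6.17 L

28.7 g Fe; 6.17 L O₂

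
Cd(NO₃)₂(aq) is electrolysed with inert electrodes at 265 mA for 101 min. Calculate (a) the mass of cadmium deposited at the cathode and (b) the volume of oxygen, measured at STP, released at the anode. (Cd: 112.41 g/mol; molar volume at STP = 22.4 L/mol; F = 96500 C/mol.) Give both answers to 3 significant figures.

Q = 0.265 × 6060 = 1606 C; n(e⁻) = 1606 / 96500 = 0.01664 mol
Cathode: Cd²⁺ + 2e⁻ → Cd → n(Cd) = 0.01664/2 = 0.008320 mol → 0.935 g
Anode: 2H₂O → O₂ + 4H⁺ + 4e⁻ → n(O₂) = 0.01664/4 = 0.004160 mol → 0.0932 L

0.935 g Cd; 0.0932 L O₂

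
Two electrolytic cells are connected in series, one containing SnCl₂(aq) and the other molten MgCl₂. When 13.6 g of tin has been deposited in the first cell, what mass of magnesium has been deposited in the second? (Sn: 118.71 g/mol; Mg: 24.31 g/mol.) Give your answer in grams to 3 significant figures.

n(Sn) = 13.6 / 118.71 = 0.1146 mol
Sn²⁺ + 2e⁻ → Sn, so n(e⁻) = 2 × 0.1146 = 0.2292 mol
In series, the same 0.2292 mol of electrons flows through the second cell.
Mg²⁺ + 2e⁻ → Mg, so n(Mg) = 0.2292 / 2 = 0.1146 mol
m(Mg) = 0.1146 × 24.31 = 2.79 g

2.79 g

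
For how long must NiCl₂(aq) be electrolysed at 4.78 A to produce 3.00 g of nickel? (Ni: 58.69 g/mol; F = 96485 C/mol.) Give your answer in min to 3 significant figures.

34.4 min

n(Ni) = 3.00 / 58.69 = 0.05112 mol
Ni²⁺ + 2e⁻ → Ni, so n(e⁻) = 2 × 0.05112 = 0.1022 mol
Q = 0.1022 × 96485 = 9861 C
t = Q / I = 9861 / 4.78 = 2063 s = 34.4 min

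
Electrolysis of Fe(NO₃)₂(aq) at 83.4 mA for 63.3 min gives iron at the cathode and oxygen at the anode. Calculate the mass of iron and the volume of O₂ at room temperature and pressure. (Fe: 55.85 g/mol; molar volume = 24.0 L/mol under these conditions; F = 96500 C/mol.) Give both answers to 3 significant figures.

0.0917 g Fe; 0.0197 L O₂

Q = 0.0834 × 3798 = 316.8 C; n(e⁻) = 316.8 / 96500 = 0.003283 mol
Cathode: Fe²⁺ + 2e⁻ → Fe → n(Fe) = 0.003283/2 = 0.001642 mol → 0.0917 g
Anode: 2H₂O → O₂ + 4H⁺ + 4e⁻ → n(O₂) = 0.003283/4 = 8.208×10^-4 mol → 0.0197 L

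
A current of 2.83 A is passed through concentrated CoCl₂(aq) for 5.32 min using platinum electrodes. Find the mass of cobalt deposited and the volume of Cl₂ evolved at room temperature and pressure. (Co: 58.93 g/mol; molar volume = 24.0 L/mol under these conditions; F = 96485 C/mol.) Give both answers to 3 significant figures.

Q = 2.83 × 319.2 = 903.3 C; n(e⁻) = 903.3 / 96485 = 0.009362 mol
Cathode: Co²⁺ + 2e⁻ → Co → n(Co) = 0.009362/2 = 0.004681 mol → 0.276 g
Anode: 2Cl⁻ → Cl₂ + 2e⁻ → n(Cl₂) = 0.009362/2 = 0.004681 mol → 0.112 L

0.276 g Co; 0.112 L Cl₂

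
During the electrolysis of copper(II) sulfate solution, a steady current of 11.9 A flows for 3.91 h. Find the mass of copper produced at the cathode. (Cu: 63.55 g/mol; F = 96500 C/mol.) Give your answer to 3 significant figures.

Charge passed = 11.9 × 14076 = 1.675×10^5 C
n(e⁻) = Q/F = 1.675×10^5/96500 = 1.736 mol
Cu²⁺ + 2e⁻ → Cu, so n(Cu) = 1.736 / 2 = 0.8680 mol
m = 0.8680 × 63.55 = 55.2 g

55.2 g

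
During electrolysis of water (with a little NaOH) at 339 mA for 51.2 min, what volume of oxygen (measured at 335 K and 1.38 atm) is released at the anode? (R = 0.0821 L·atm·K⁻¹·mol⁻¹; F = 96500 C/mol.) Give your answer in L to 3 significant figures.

Q = 0.339 A × 3072 s = 1041 C
n(e⁻) = 1041 / 96500 = 0.01079 mol
2H₂O → O₂ + 4H⁺ + 4e⁻, so n(O₂) = 0.01079 / 4 = 0.002698 mol
V = nRT/P = 0.002698 × 0.0821 × 335 / 1.38 = 0.05377 L

0.0538 L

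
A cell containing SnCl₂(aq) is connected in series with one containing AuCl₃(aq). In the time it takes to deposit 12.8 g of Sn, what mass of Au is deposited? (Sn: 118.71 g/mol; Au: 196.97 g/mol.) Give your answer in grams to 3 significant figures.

14.2 g

n(Sn) = 12.8 / 118.71 = 0.1078 mol
Sn²⁺ + 2e⁻ → Sn, so n(e⁻) = 2 × 0.1078 = 0.2156 mol
Same current for the same time ⇒ same n(e⁻) = 0.2156 mol in both cells.
Au³⁺ + 3e⁻ → Au, so n(Au) = 0.2156 / 3 = 0.07187 mol
m(Au) = 0.07187 × 196.97 = 14.2 g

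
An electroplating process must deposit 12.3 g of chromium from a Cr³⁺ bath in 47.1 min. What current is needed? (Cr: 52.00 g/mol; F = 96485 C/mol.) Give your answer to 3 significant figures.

n(Cr) = 12.3 / 52.00 = 0.2365 mol
Cr³⁺ + 3e⁻ → Cr, so n(e⁻) = 3 × 0.2365 = 0.7095 mol
Q = 0.7095 × 96485 = 68460 C
I = Q / t = 68460 / 2826 s = 24.2 A

24.2 A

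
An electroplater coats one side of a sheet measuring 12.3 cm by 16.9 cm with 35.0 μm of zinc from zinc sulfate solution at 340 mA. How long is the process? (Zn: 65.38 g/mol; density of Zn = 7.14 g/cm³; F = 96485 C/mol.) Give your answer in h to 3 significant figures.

Plated area = 12.3 × 16.9 = 207.9 cm²
Volume = 207.9 × 35.0×10⁻⁴ cm = 0.7277 cm³
m(Zn) = 0.7277 × 7.14 = 5.196 g
n(Zn) = 5.196 / 65.38 = 0.07947 mol; n(e⁻) = 2 × 0.07947 = 0.1589 mol
Q = 0.1589 × 96485 = 15330 C
t = 15330 / 0.340 = 45090 s = 12.5 h

12.5 h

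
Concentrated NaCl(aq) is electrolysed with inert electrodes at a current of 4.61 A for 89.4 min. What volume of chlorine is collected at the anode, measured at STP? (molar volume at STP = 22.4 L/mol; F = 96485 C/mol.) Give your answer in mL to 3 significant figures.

Charge passed = 4.61 × 5364 = 24730 C
Moles of electrons = 24730 / 96485 = 0.2563 mol
2Cl⁻ → Cl₂ + 2e⁻, so n(Cl₂) = 0.2563 / 2 = 0.1282 mol
V = 0.1282 × 22.4 = 2.872 L
= 2870 mL

2870 mL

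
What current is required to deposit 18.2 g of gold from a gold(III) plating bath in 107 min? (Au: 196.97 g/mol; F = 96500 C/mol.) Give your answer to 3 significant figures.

n(Au) = 18.2 / 196.97 = 0.09240 mol
Au³⁺ + 3e⁻ → Au, so n(e⁻) = 3 × 0.09240 = 0.2772 mol
Q = 0.2772 × 96500 = 26750 C
I = Q / t = 26750 / 6420 s = 4.17 A

4.17 A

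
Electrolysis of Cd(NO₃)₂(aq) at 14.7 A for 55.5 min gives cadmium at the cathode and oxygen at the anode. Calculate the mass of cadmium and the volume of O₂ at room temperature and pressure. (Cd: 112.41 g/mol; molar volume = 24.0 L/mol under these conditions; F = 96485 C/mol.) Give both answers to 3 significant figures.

28.5 g Cd; 3.04 L O₂

Q = 14.7 × 3330 = 48950 C; n(e⁻) = 48950 / 96485 = 0.5073 mol
Cathode: Cd²⁺ + 2e⁻ → Cd → n(Cd) = 0.5073/2 = 0.2537 mol → 28.5 g
Anode: 2H₂O → O₂ + 4H⁺ + 4e⁻ → n(O₂) = 0.5073/4 = 0.1268 mol → 3.04 L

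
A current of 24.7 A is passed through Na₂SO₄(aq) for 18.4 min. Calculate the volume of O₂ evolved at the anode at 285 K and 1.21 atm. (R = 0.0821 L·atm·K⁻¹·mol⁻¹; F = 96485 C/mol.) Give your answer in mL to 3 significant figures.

1370 mL

Q = 24.7 A × 1104 s = 27270 C
n(e⁻) = Q/F = 27270/96485 = 0.2826 mol
2H₂O → O₂ + 4H⁺ + 4e⁻, so n(O₂) = 0.2826 / 4 = 0.07065 mol
V = nRT/P = 0.07065 × 0.0821 × 285 / 1.21 = 1.366 L
= 1370 mL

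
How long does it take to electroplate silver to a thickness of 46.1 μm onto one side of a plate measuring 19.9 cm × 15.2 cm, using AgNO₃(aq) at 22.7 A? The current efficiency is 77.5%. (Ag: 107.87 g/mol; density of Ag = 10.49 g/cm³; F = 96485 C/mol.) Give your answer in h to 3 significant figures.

Plated area = 19.9 × 15.2 = 302.5 cm²
Volume = 302.5 × 46.1×10⁻⁴ cm = 1.395 cm³
m(Ag) = 1.395 × 10.49 = 14.63 g
n(Ag) = 14.63 / 107.87 = 0.1356 mol; n(e⁻) = 0.1356 mol
Q = 0.1356 × 96485 / 0.775 = 16880 C
t = 16880 / 22.7 = 743.6 s = 0.207 h

0.207 h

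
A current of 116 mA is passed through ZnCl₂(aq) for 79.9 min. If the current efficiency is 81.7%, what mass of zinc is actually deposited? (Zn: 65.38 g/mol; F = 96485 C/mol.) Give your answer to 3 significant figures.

Q = 0.116 × 4794 = 556.1 C
n(e⁻) = 556.1 / 96485 = 0.005764 mol
Zn²⁺ + 2e⁻ → Zn, so theoretical m(Zn) = 0.002882 × 65.38 = 0.1884 g
Actual mass = 81.7% × 0.1884 = 0.154 g

0.154 g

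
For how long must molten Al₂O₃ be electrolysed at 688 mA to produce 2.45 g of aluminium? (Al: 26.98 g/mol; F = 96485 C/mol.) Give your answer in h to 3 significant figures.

n(Al) = 2.45 / 26.98 = 0.09081 mol
Al³⁺ + 3e⁻ → Al, so n(e⁻) = 3 × 0.09081 = 0.2724 mol
Q = 0.2724 × 96485 = 26280 C
t = Q / I = 26280 / 0.688 = 38200 s = 10.6 h

10.6 h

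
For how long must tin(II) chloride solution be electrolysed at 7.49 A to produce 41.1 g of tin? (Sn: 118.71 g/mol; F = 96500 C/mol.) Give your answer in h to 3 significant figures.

2.48 h

n(Sn) = 41.1 / 118.71 = 0.3462 mol
Sn²⁺ + 2e⁻ → Sn, so n(e⁻) = 2 × 0.3462 = 0.6924 mol
Q = 0.6924 × 96500 = 66820 C
t = Q / I = 66820 / 7.49 = 8921 s = 2.48 h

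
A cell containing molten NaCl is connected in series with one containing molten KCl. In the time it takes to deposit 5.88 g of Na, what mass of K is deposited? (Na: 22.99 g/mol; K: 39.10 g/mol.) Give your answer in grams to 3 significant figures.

10.0 g

n(Na) = 5.88 / 22.99 = 0.2558 mol
Na⁺ + e⁻ → Na, so n(e⁻) = 0.2558 mol
Same current for the same time ⇒ same n(e⁻) = 0.2558 mol in both cells.
K⁺ + e⁻ → K, so n(K) = 0.2558 mol
m(K) = 0.2558 × 39.10 = 10.0 g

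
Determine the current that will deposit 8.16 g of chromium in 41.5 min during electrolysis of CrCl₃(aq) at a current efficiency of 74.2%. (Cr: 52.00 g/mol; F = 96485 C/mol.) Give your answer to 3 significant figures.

n(Cr) = 8.16 / 52.00 = 0.1569 mol
Cr³⁺ + 3e⁻ → Cr, so n(e⁻) = 3 × 0.1569 = 0.4707 mol
Q = 0.4707 × 96485 / 0.742 = 61210 C
I = Q / t = 61210 / 2490 s = 24.6 A

24.6 A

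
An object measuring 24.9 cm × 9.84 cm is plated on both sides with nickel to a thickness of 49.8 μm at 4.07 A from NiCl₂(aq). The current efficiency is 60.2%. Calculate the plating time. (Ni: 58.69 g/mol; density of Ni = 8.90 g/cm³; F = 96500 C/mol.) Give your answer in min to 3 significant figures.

486 min

Plated area = 2 × 24.9 × 9.84 = 490.0 cm²
Volume = 490.0 × 49.8×10⁻⁴ cm = 2.440 cm³
m(Ni) = 2.440 × 8.90 = 21.72 g
n(Ni) = 21.72 / 58.69 = 0.3701 mol; n(e⁻) = 2 × 0.3701 = 0.7402 mol
Q = 0.7402 × 96500 / 0.602 = 1.187×10^5 C
t = 1.187×10^5 / 4.07 = 29160 s = 486 min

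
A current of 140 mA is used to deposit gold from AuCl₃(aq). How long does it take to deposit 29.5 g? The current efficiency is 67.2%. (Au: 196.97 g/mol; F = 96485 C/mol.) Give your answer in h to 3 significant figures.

n(Au) = 29.5 / 196.97 = 0.1498 mol
Au³⁺ + 3e⁻ → Au, so n(e⁻) = 3 × 0.1498 = 0.4494 mol
Q = 0.4494 × 96485 / 0.672 = 64520 C
t = Q / I = 64520 / 0.140 = 4.609×10^5 s = 128 h

128 h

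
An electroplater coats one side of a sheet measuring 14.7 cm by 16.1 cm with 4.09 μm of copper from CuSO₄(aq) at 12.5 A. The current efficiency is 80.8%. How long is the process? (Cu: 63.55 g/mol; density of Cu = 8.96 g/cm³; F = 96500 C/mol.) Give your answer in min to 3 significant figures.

Plated area = 14.7 × 16.1 = 236.7 cm²
Volume = 236.7 × 4.09×10⁻⁴ cm = 0.09681 cm³
m(Cu) = 0.09681 × 8.96 = 0.8674 g
n(Cu) = 0.8674 / 63.55 = 0.01365 mol; n(e⁻) = 2 × 0.01365 = 0.02730 mol
Q = 0.02730 × 96500 / 0.808 = 3260 C
t = 3260 / 12.5 = 260.8 s = 4.35 min

4.35 min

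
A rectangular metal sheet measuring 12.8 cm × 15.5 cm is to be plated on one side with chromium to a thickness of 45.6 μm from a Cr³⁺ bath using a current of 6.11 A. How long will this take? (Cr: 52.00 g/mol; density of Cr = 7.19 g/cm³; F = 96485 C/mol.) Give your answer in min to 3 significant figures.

Plated area = 12.8 × 15.5 = 198.4 cm²
Volume = 198.4 × 45.6×10⁻⁴ cm = 0.9047 cm³
m(Cr) = 0.9047 × 7.19 = 6.505 g
n(Cr) = 6.505 / 52.00 = 0.1251 mol; n(e⁻) = 3 × 0.1251 = 0.3753 mol
Q = 0.3753 × 96485 = 36210 C
t = 36210 / 6.11 = 5926 s = 98.8 min

98.8 min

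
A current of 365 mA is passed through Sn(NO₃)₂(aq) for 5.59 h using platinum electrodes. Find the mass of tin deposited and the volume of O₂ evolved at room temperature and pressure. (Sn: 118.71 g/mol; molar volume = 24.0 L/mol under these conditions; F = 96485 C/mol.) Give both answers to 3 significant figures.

Q = 0.365 × 20124 = 7345 C; n(e⁻) = 7345 / 96485 = 0.07613 mol
Cathode: Sn²⁺ + 2e⁻ → Sn → n(Sn) = 0.07613/2 = 0.03807 mol → 4.52 g
Anode: 2H₂O → O₂ + 4H⁺ + 4e⁻ → n(O₂) = 0.07613/4 = 0.01903 mol → 0.457 L

4.52 g Sn; 0.457 L O₂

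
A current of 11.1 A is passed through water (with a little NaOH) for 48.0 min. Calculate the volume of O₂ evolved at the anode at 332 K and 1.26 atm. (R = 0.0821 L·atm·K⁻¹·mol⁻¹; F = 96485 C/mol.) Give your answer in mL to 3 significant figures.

1790 mL

Charge passed = 11.1 × 2880 = 31970 C
Moles of electrons = 31970 / 96485 = 0.3313 mol
2H₂O → O₂ + 4H⁺ + 4e⁻, so n(O₂) = 0.3313 / 4 = 0.08283 mol
V = nRT/P = 0.08283 × 0.0821 × 332 / 1.26 = 1.792 L
= 1790 mL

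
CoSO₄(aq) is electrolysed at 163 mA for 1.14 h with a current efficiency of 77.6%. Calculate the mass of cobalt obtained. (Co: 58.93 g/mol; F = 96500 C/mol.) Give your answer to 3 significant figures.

0.159 g

Q = 0.163 × 4104 = 669.0 C
n(e⁻) = 669.0 / 96500 = 0.006933 mol
Co²⁺ + 2e⁻ → Co, so theoretical m(Co) = 0.003467 × 58.93 = 0.2043 g
Actual mass = 77.6% × 0.2043 = 0.159 g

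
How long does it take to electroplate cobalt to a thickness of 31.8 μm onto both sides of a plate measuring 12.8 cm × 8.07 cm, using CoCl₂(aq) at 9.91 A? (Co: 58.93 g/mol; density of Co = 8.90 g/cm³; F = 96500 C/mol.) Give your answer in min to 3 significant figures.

32.2 min

Plated area = 2 × 12.8 × 8.07 = 206.6 cm²
Volume = 206.6 × 31.8×10⁻⁴ cm = 0.6570 cm³
m(Co) = 0.6570 × 8.90 = 5.847 g
n(Co) = 5.847 / 58.93 = 0.09922 mol; n(e⁻) = 2 × 0.09922 = 0.1984 mol
Q = 0.1984 × 96500 = 19150 C
t = 19150 / 9.91 = 1932 s = 32.2 min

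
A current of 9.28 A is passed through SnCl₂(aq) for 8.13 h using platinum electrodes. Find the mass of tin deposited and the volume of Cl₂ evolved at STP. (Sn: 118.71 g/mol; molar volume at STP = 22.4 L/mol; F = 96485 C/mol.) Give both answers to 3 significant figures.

Q = 9.28 × 29268 = 2.716×10^5 C; n(e⁻) = 2.716×10^5 / 96485 = 2.815 mol
Cathode: Sn²⁺ + 2e⁻ → Sn → n(Sn) = 2.815/2 = 1.408 mol → 167 g
Anode: 2Cl⁻ → Cl₂ + 2e⁻ → n(Cl₂) = 2.815/2 = 1.408 mol → 31.5 L

167 g Sn; 31.5 L Cl₂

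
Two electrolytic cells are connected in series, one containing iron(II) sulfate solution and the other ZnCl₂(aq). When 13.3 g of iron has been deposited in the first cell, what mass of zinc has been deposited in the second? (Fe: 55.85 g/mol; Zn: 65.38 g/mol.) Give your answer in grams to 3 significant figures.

15.6 g

n(Fe) = 13.3 / 55.85 = 0.2381 mol
Fe²⁺ + 2e⁻ → Fe, so n(e⁻) = 2 × 0.2381 = 0.4762 mol
Same current for the same time ⇒ same n(e⁻) = 0.4762 mol in both cells.
Zn²⁺ + 2e⁻ → Zn, so n(Zn) = 0.4762 / 2 = 0.2381 mol
m(Zn) = 0.2381 × 65.38 = 15.6 g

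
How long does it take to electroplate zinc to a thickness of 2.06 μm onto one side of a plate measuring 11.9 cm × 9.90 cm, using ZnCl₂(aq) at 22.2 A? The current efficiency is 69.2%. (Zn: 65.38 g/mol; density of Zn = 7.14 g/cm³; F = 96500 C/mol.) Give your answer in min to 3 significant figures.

0.555 min

Plated area = 11.9 × 9.90 = 117.8 cm²
Volume = 117.8 × 2.06×10⁻⁴ cm = 0.02427 cm³
m(Zn) = 0.02427 × 7.14 = 0.1733 g
n(Zn) = 0.1733 / 65.38 = 0.002651 mol; n(e⁻) = 2 × 0.002651 = 0.005302 mol
Q = 0.005302 × 96500 / 0.692 = 739.4 C
t = 739.4 / 22.2 = 33.31 s = 0.555 min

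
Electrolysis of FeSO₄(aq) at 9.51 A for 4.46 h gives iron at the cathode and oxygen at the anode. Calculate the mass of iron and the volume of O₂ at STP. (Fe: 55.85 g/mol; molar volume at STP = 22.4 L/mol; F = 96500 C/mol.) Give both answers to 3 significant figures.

Q = 9.51 × 16056 = 1.527×10^5 C; n(e⁻) = 1.527×10^5 / 96500 = 1.582 mol
Cathode: Fe²⁺ + 2e⁻ → Fe → n(Fe) = 1.582/2 = 0.7910 mol → 44.2 g
Anode: 2H₂O → O₂ + 4H⁺ + 4e⁻ → n(O₂) = 1.582/4 = 0.3955 mol → 8.86 L

44.2 g Fe; 8.86 L O₂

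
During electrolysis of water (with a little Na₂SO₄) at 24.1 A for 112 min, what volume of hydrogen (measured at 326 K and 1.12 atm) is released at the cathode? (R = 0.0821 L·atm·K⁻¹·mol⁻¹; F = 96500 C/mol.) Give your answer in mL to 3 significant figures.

20100 mL

Q = It = 24.1 × 6720 = 1.620×10^5 C
Moles of electrons = 1.620×10^5 / 96500 = 1.679 mol
2H⁺ + 2e⁻ → H₂, so n(H₂) = 1.679 / 2 = 0.8395 mol
V = nRT/P = 0.8395 × 0.0821 × 326 / 1.12 = 20.06 L
= 20100 mL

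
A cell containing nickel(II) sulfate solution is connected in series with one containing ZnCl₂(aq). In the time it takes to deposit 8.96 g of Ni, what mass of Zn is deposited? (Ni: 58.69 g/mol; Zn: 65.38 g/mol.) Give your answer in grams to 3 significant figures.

n(Ni) = 8.96 / 58.69 = 0.1527 mol
Ni²⁺ + 2e⁻ → Ni, so n(e⁻) = 2 × 0.1527 = 0.3054 mol
The cells are in series, so the same charge (and hence the same n(e⁻) = 0.3054 mol) passes through both.
Zn²⁺ + 2e⁻ → Zn, so n(Zn) = 0.3054 / 2 = 0.1527 mol
m(Zn) = 0.1527 × 65.38 = 9.98 g

9.98 g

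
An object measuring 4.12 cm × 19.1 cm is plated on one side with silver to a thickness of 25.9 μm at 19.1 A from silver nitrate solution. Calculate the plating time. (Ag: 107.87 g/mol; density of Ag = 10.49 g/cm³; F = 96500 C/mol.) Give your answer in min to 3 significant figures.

Plated area = 4.12 × 19.1 = 78.69 cm²
Volume = 78.69 × 25.9×10⁻⁴ cm = 0.2038 cm³
m(Ag) = 0.2038 × 10.49 = 2.138 g
n(Ag) = 2.138 / 107.87 = 0.01982 mol; n(e⁻) = 0.01982 mol
Q = 0.01982 × 96500 = 1913 C
t = 1913 / 19.1 = 100.2 s = 1.67 min

1.67 min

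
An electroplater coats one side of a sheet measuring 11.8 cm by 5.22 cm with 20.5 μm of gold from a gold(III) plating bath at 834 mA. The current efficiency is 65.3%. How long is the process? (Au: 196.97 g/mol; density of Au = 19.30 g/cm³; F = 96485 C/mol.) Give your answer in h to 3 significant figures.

1.83 h

Plated area = 11.8 × 5.22 = 61.60 cm²
Volume = 61.60 × 20.5×10⁻⁴ cm = 0.1263 cm³
m(Au) = 0.1263 × 19.30 = 2.438 g
n(Au) = 2.438 / 196.97 = 0.01238 mol; n(e⁻) = 3 × 0.01238 = 0.03714 mol
Q = 0.03714 × 96485 / 0.653 = 5488 C
t = 5488 / 0.834 = 6580 s = 1.83 h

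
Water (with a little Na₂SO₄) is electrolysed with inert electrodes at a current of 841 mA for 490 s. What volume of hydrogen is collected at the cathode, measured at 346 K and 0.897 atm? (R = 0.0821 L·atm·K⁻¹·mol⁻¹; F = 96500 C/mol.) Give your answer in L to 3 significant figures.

Charge passed = 0.841 × 490 = 412.1 C
n(e⁻) = Q/F = 412.1/96500 = 0.004270 mol
2H⁺ + 2e⁻ → H₂, so n(H₂) = 0.004270 / 2 = 0.002135 mol
V = nRT/P = 0.002135 × 0.0821 × 346 / 0.897 = 0.06761 L

0.0676 L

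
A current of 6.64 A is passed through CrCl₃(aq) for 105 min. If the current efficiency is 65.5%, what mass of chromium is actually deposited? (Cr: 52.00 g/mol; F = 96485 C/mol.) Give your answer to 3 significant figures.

4.92 g

Q = 6.64 × 6300 = 41830 C
n(e⁻) = 41830 / 96485 = 0.4335 mol
Cr³⁺ + 3e⁻ → Cr, so theoretical m(Cr) = 0.1445 × 52.00 = 7.514 g
Actual mass = 65.5% × 7.514 = 4.92 g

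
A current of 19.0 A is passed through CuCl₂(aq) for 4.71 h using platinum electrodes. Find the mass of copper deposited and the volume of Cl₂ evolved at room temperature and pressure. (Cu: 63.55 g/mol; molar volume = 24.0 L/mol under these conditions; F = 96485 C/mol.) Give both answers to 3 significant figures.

106 g Cu; 40.1 L Cl₂

Q = 19.0 × 16956 = 3.222×10^5 C; n(e⁻) = 3.222×10^5 / 96485 = 3.339 mol
Cathode: Cu²⁺ + 2e⁻ → Cu → n(Cu) = 3.339/2 = 1.670 mol → 106 g
Anode: 2Cl⁻ → Cl₂ + 2e⁻ → n(Cl₂) = 3.339/2 = 1.670 mol → 40.1 L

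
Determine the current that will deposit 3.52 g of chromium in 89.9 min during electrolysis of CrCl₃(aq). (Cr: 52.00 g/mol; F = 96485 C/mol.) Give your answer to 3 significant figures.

3.63 A

n(Cr) = 3.52 / 52.00 = 0.06769 mol
Cr³⁺ + 3e⁻ → Cr, so n(e⁻) = 3 × 0.06769 = 0.2031 mol
Q = 0.2031 × 96485 = 19600 C
I = Q / t = 19600 / 5394 s = 3.63 A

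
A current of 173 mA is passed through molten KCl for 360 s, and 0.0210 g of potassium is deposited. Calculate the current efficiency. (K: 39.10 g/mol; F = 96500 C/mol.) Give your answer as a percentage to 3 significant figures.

83.2%

Q = 0.173 × 360 = 62.28 C
n(e⁻) = 62.28 / 96500 = 6.454×10^-4 mol
K⁺ + e⁻ → K, so theoretical n(K) = 6.454×10^-4 mol → 0.02524 g
Efficiency = 0.0210 / 0.02524 = 0.8320 = 83.2%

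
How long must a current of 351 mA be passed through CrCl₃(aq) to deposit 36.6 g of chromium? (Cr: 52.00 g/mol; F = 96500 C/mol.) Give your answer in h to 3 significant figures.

161 h

n(Cr) = 36.6 / 52.00 = 0.7038 mol
Cr³⁺ + 3e⁻ → Cr, so n(e⁻) = 3 × 0.7038 = 2.111 mol
Q = 2.111 × 96500 = 2.037×10^5 C
t = Q / I = 2.037×10^5 / 0.351 = 5.803×10^5 s = 161 h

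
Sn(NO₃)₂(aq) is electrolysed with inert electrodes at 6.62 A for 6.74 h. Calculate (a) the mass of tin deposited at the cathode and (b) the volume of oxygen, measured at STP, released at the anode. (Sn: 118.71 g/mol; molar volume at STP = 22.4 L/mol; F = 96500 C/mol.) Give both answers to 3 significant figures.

98.8 g Sn; 9.32 L O₂

Q = 6.62 × 24264 = 1.606×10^5 C; n(e⁻) = 1.606×10^5 / 96500 = 1.664 mol
Cathode: Sn²⁺ + 2e⁻ → Sn → n(Sn) = 1.664/2 = 0.8320 mol → 98.8 g
Anode: 2H₂O → O₂ + 4H⁺ + 4e⁻ → n(O₂) = 1.664/4 = 0.4160 mol → 9.32 L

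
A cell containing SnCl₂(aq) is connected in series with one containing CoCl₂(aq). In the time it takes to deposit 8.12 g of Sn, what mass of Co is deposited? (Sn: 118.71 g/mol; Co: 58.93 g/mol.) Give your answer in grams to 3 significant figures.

4.03 g

n(Sn) = 8.12 / 118.71 = 0.06840 mol
Sn²⁺ + 2e⁻ → Sn, so n(e⁻) = 2 × 0.06840 = 0.1368 mol
Same current for the same time ⇒ same n(e⁻) = 0.1368 mol in both cells.
Co²⁺ + 2e⁻ → Co, so n(Co) = 0.1368 / 2 = 0.06840 mol
m(Co) = 0.06840 × 58.93 = 4.03 g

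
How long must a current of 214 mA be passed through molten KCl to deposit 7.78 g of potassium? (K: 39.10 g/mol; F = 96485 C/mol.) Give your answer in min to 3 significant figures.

n(K) = 7.78 / 39.10 = 0.1990 mol
K⁺ + e⁻ → K, so n(e⁻) = 0.1990 mol
Q = 0.1990 × 96485 = 19200 C
t = Q / I = 19200 / 0.214 = 89720 s = 1500 min

1500 min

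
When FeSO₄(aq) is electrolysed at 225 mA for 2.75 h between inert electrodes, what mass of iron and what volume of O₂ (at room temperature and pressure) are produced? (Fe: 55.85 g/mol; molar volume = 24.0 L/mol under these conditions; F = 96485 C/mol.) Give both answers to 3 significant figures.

Q = 0.225 × 9900 = 2228 C; n(e⁻) = 2228 / 96485 = 0.02309 mol
Cathode: Fe²⁺ + 2e⁻ → Fe → n(Fe) = 0.02309/2 = 0.01155 mol → 0.645 g
Anode: 2H₂O → O₂ + 4H⁺ + 4e⁻ → n(O₂) = 0.02309/4 = 0.005773 mol → 0.139 L

0.645 g Fe; 0.139 L O₂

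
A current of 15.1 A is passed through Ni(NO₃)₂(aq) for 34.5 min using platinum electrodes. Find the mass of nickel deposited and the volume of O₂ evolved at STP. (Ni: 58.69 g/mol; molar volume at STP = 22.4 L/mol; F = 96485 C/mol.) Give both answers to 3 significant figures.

9.51 g Ni; 1.81 L O₂

Q = 15.1 × 2070 = 31260 C; n(e⁻) = 31260 / 96485 = 0.3240 mol
Cathode: Ni²⁺ + 2e⁻ → Ni → n(Ni) = 0.3240/2 = 0.1620 mol → 9.51 g
Anode: 2H₂O → O₂ + 4H⁺ + 4e⁻ → n(O₂) = 0.3240/4 = 0.08100 mol → 1.81 L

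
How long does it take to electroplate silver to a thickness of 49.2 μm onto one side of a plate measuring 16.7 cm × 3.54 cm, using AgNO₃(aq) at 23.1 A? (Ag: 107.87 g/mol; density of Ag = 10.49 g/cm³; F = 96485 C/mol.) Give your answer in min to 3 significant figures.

1.97 min

Plated area = 16.7 × 3.54 = 59.12 cm²
Volume = 59.12 × 49.2×10⁻⁴ cm = 0.2909 cm³
m(Ag) = 0.2909 × 10.49 = 3.052 g
n(Ag) = 3.052 / 107.87 = 0.02829 mol; n(e⁻) = 0.02829 mol
Q = 0.02829 × 96485 = 2730 C
t = 2730 / 23.1 = 118.2 s = 1.97 min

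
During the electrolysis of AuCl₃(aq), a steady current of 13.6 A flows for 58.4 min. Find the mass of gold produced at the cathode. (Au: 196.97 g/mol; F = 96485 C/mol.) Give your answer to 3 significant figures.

Q = 13.6 A × 3504 s = 47650 C
Moles of electrons = 47650 / 96485 = 0.4939 mol
Au³⁺ + 3e⁻ → Au, so n(Au) = 0.4939 / 3 = 0.1646 mol
m = 0.1646 × 196.97 = 32.4 g

32.4 g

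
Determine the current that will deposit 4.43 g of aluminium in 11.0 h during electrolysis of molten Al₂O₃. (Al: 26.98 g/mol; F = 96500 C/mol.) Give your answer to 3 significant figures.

n(Al) = 4.43 / 26.98 = 0.1642 mol
Al³⁺ + 3e⁻ → Al, so n(e⁻) = 3 × 0.1642 = 0.4926 mol
Q = 0.4926 × 96500 = 47540 C
I = Q / t = 47540 / 39600 s = 1.20 A

1.20 A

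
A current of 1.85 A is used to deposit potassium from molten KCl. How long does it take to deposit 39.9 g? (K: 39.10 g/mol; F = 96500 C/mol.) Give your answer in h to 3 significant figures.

14.8 h

n(K) = 39.9 / 39.10 = 1.020 mol
K⁺ + e⁻ → K, so n(e⁻) = 1.020 mol
Q = 1.020 × 96500 = 98430 C
t = Q / I = 98430 / 1.85 = 53210 s = 14.8 h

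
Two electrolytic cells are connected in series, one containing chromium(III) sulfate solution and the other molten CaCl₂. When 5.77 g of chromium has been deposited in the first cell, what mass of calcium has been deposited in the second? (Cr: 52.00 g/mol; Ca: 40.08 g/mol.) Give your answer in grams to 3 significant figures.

n(Cr) = 5.77 / 52.00 = 0.1110 mol
Cr³⁺ + 3e⁻ → Cr, so n(e⁻) = 3 × 0.1110 = 0.3330 mol
Since the cells are in series, n(e⁻) in the Ca cell is also 0.3330 mol.
Ca²⁺ + 2e⁻ → Ca, so n(Ca) = 0.3330 / 2 = 0.1665 mol
m(Ca) = 0.1665 × 40.08 = 6.67 g

6.67 g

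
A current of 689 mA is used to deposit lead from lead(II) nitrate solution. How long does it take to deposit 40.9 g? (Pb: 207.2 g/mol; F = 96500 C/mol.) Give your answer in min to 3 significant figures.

922 min

n(Pb) = 40.9 / 207.2 = 0.1974 mol
Pb²⁺ + 2e⁻ → Pb, so n(e⁻) = 2 × 0.1974 = 0.3948 mol
Q = 0.3948 × 96500 = 38100 C
t = Q / I = 38100 / 0.689 = 55300 s = 922 min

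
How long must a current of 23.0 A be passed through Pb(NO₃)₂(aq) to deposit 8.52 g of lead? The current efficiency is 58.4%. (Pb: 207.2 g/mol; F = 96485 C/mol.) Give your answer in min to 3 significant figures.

9.85 min

n(Pb) = 8.52 / 207.2 = 0.04112 mol
Pb²⁺ + 2e⁻ → Pb, so n(e⁻) = 2 × 0.04112 = 0.08224 mol
Q = 0.08224 × 96485 / 0.584 = 13590 C
t = Q / I = 13590 / 23.0 = 590.9 s = 9.85 min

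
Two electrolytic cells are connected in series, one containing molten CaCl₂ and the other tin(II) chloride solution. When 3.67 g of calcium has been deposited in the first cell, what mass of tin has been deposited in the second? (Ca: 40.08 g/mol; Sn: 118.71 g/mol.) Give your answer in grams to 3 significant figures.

10.9 g

n(Ca) = 3.67 / 40.08 = 0.09157 mol
Ca²⁺ + 2e⁻ → Ca, so n(e⁻) = 2 × 0.09157 = 0.1831 mol
Same current for the same time ⇒ same n(e⁻) = 0.1831 mol in both cells.
Sn²⁺ + 2e⁻ → Sn, so n(Sn) = 0.1831 / 2 = 0.09155 mol
m(Sn) = 0.09155 × 118.71 = 10.9 g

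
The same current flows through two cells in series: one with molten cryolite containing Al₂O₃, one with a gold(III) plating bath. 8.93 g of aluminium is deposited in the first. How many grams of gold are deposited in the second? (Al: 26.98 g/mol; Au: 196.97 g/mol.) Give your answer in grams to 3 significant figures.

65.2 g

n(Al) = 8.93 / 26.98 = 0.3310 mol
Al³⁺ + 3e⁻ → Al, so n(e⁻) = 3 × 0.3310 = 0.9930 mol
Same current for the same time ⇒ same n(e⁻) = 0.9930 mol in both cells.
Au³⁺ + 3e⁻ → Au, so n(Au) = 0.9930 / 3 = 0.3310 mol
m(Au) = 0.3310 × 196.97 = 65.2 g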